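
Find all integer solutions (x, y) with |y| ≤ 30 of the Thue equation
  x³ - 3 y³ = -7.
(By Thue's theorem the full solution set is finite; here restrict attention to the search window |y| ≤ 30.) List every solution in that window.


The equation is x³ - 3y³ = -7. For fixed y, x³ = 3·y³ − 7, so a solution requires the RHS to be a perfect cube.
Strategy: iterate y from -30 to 30, compute RHS = 3·y³ − 7, and check whether it is a (positive or negative) perfect cube.
Check small values of y:
  y = 0: RHS = -7 is not a perfect cube.
  y = 1: RHS = -4 is not a perfect cube.
  y = -1: RHS = -10 is not a perfect cube.
  y = 2: RHS = 17 is not a perfect cube.
  y = -2: RHS = -31 is not a perfect cube.
  y = 3: RHS = 74 is not a perfect cube.
  y = -3: RHS = -88 is not a perfect cube.
Continuing the search up to |y| = 30 finds no solutions either.
No (x, y) in the scanned range satisfies the equation.

No integer solutions with |y| ≤ 30.


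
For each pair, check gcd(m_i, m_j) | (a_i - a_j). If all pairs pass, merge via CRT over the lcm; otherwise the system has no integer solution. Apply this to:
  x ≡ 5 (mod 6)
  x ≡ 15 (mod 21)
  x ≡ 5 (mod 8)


Moduli 6, 21, 8 are not pairwise coprime, so CRT works modulo lcm(m_i) when all pairwise compatibility conditions hold.
Pairwise compatibility: gcd(m_i, m_j) must divide a_i - a_j for every pair.
Merge one congruence at a time:
  Start: x ≡ 5 (mod 6).
  Combine with x ≡ 15 (mod 21): gcd(6, 21) = 3, and 15 - 5 = 10 is NOT divisible by 3.
    ⇒ system is inconsistent (no integer solution).

No solution (the system is inconsistent).


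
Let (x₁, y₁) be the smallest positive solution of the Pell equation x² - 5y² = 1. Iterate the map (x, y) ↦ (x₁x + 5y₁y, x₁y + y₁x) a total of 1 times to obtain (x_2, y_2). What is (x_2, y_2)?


Step 1: Find the fundamental solution (x₁, y₁) of x² - 5y² = 1.
  Expand √5 as a continued fraction. a₀ = ⌊√5⌋ = 2; iterate m_{k+1} = d_k·a_k − m_k, d_{k+1} = (5 − m_{k+1}²)/d_k, a_{k+1} = ⌊(a₀ + m_{k+1})/d_{k+1}⌋ (starting m₀ = 0, d₀ = 1), with convergents p_k = a_k·p_{k-1} + p_{k-2}, q_k = a_k·q_{k-1} + q_{k-2} (p₋₁ = 1, q₋₁ = 0):
  k = 0: a₀ = 2; p₀/q₀ = 2/1; p₀² − 5·q₀² = 4 − 5 = -1.
  k = 1: m = 2, d = 1, a = ⌊(2 + 2)/1⌋ = 4; p/q = (4·2 + 1)/(4·1 + 0) = 9/4; p² − 5·q² = 81 − 80 = 1.
  The first convergent with p² − 5·q² = 1 gives the fundamental solution (x₁, y₁) = (9, 4).
Step 2: Apply the recurrence (x_{n+1}, y_{n+1}) = (x₁x_n + 5y₁y_n, x₁y_n + y₁x_n) repeatedly.
  From (x_1, y_1) = (9, 4): x_2 = 9·9 + 5·4·4 = 161; y_2 = 9·4 + 4·9 = 72.
Step 3: Verify x_2² - 5·y_2² = 25921 - 25920 = 1 (should be 1). ✓

(x_1, y_1) = (9, 4); (x_2, y_2) = (161, 72).


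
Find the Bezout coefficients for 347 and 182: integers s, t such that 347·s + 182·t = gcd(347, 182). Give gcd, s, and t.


Euclidean algorithm on (347, 182) — divide until remainder is 0:
  347 = 1 · 182 + 165
  182 = 1 · 165 + 17
  165 = 9 · 17 + 12
  17 = 1 · 12 + 5
  12 = 2 · 5 + 2
  5 = 2 · 2 + 1
  2 = 2 · 1 + 0
gcd(347, 182) = 1.
Track Bezout coefficients alongside the remainders: start with r₀ = 347 = a·1 + b·0 (s = 1, t = 0) and r₁ = 182 = a·0 + b·1 (s = 0, t = 1); each new remainder r_{k+1} = r_{k-1} − q_k·r_k inherits s_{k+1} = s_{k-1} − q_k·s_k, t_{k+1} = t_{k-1} − q_k·t_k, so r_k = a·s_k + b·t_k at every step:
  q = 1: r = 165, s = 1 − 1·0 = 1, t = 0 − 1·1 = -1  (check: 347·1 + 182·(-1) = 165)
  q = 1: r = 17, s = 0 − 1·1 = -1, t = 1 − 1·(-1) = 2  (check: 347·(-1) + 182·2 = 17)
  q = 9: r = 12, s = 1 − 9·(-1) = 10, t = -1 − 9·2 = -19  (check: 347·10 + 182·(-19) = 12)
  q = 1: r = 5, s = -1 − 1·10 = -11, t = 2 − 1·(-19) = 21  (check: 347·(-11) + 182·21 = 5)
  q = 2: r = 2, s = 10 − 2·(-11) = 32, t = -19 − 2·21 = -61  (check: 347·32 + 182·(-61) = 2)
  q = 2: r = 1, s = -11 − 2·32 = -75, t = 21 − 2·(-61) = 143  (check: 347·(-75) + 182·143 = 1)
The row with r = 1 (the gcd) gives the Bezout coefficients s = -75, t = 143.
Result: 347 · (-75) + 182 · (143) = 1.

gcd(347, 182) = 1; s = -75, t = 143 (check: 347·(-75) + 182·143 = 1).


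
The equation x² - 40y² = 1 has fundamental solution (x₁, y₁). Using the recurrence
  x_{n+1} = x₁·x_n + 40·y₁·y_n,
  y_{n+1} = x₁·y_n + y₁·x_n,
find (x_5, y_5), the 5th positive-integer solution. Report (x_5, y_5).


Step 1: Find the fundamental solution (x₁, y₁) of x² - 40y² = 1.
  Expand √40 as a continued fraction. a₀ = ⌊√40⌋ = 6; iterate m_{k+1} = d_k·a_k − m_k, d_{k+1} = (40 − m_{k+1}²)/d_k, a_{k+1} = ⌊(a₀ + m_{k+1})/d_{k+1}⌋ (starting m₀ = 0, d₀ = 1), with convergents p_k = a_k·p_{k-1} + p_{k-2}, q_k = a_k·q_{k-1} + q_{k-2} (p₋₁ = 1, q₋₁ = 0):
  k = 0: a₀ = 6; p₀/q₀ = 6/1; p₀² − 40·q₀² = 36 − 40 = -4.
  k = 1: m = 6, d = 4, a = ⌊(6 + 6)/4⌋ = 3; p/q = (3·6 + 1)/(3·1 + 0) = 19/3; p² − 40·q² = 361 − 360 = 1.
  The first convergent with p² − 40·q² = 1 gives the fundamental solution (x₁, y₁) = (19, 3).
Step 2: Apply the recurrence (x_{n+1}, y_{n+1}) = (x₁x_n + 40y₁y_n, x₁y_n + y₁x_n) repeatedly.
  From (x_1, y_1) = (19, 3): x_2 = 19·19 + 40·3·3 = 721; y_2 = 19·3 + 3·19 = 114.
  From (x_2, y_2) = (721, 114): x_3 = 19·721 + 40·3·114 = 27379; y_3 = 19·114 + 3·721 = 4329.
  From (x_3, y_3) = (27379, 4329): x_4 = 19·27379 + 40·3·4329 = 1039681; y_4 = 19·4329 + 3·27379 = 164388.
  From (x_4, y_4) = (1039681, 164388): x_5 = 19·1039681 + 40·3·164388 = 39480499; y_5 = 19·164388 + 3·1039681 = 6242415.
Step 3: Verify x_5² - 40·y_5² = 1558709801289001 - 1558709801289000 = 1 (should be 1). ✓

(x_1, y_1) = (19, 3); (x_5, y_5) = (39480499, 6242415).


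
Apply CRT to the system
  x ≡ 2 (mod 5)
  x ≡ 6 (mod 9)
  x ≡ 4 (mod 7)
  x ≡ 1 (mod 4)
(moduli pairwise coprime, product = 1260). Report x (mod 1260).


Product of moduli M = 5 · 9 · 7 · 4 = 1260.
Merge one congruence at a time:
  Start: x ≡ 2 (mod 5).
  Combine with x ≡ 6 (mod 9); new modulus lcm = 45.
    Write x = 2 + 5·t and substitute into x ≡ 6 (mod 9): 5·t ≡ 6 − 2 = 4 (mod 9).
    The inverse of 5 mod 9 is 2 (since 5·2 = 10 = 1·9 + 1), so t ≡ 2·4 = 8 ≡ 8 (mod 9).
    Then x = 2 + 5·8 = 42, valid modulo lcm(5, 9) = 45: x ≡ 42 (mod 45).
  Combine with x ≡ 4 (mod 7); new modulus lcm = 315.
    Write x = 42 + 45·t and substitute into x ≡ 4 (mod 7): 45·t ≡ 4 − 42 = -38 (mod 7).
    Reduce coefficients mod 7: 3·t ≡ 4 (mod 7).
    The inverse of 3 mod 7 is 5 (since 3·5 = 15 = 2·7 + 1), so t ≡ 5·4 = 20 ≡ 6 (mod 7).
    Then x = 42 + 45·6 = 312, valid modulo lcm(45, 7) = 315: x ≡ 312 (mod 315).
  Combine with x ≡ 1 (mod 4); new modulus lcm = 1260.
    Write x = 312 + 315·t and substitute into x ≡ 1 (mod 4): 315·t ≡ 1 − 312 = -311 (mod 4).
    Reduce coefficients mod 4: 3·t ≡ 1 (mod 4).
    The inverse of 3 mod 4 is 3 (since 3·3 = 9 = 2·4 + 1), so t ≡ 3·1 = 3 ≡ 3 (mod 4).
    Then x = 312 + 315·3 = 1257, valid modulo lcm(315, 4) = 1260: x ≡ 1257 (mod 1260).
Verify against each original: 1257 mod 5 = 2, 1257 mod 9 = 6, 1257 mod 7 = 4, 1257 mod 4 = 1.

x ≡ 1257 (mod 1260).


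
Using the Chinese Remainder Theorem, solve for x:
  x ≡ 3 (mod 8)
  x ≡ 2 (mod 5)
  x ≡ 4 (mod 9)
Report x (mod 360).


Moduli 8, 5, 9 are pairwise coprime; by CRT there is a unique solution modulo M = 8 · 5 · 9 = 360.
Solve pairwise, accumulating the modulus:
  Start with x ≡ 3 (mod 8).
  Combine with x ≡ 2 (mod 5): since gcd(8, 5) = 1, we get a unique residue mod 40.
    Write x = 3 + 8·t and substitute into x ≡ 2 (mod 5): 8·t ≡ 2 − 3 = -1 (mod 5).
    Reduce coefficients mod 5: 3·t ≡ 4 (mod 5).
    The inverse of 3 mod 5 is 2 (since 3·2 = 6 = 1·5 + 1), so t ≡ 2·4 = 8 ≡ 3 (mod 5).
    Then x = 3 + 8·3 = 27, valid modulo lcm(8, 5) = 40: x ≡ 27 (mod 40).
  Combine with x ≡ 4 (mod 9): since gcd(40, 9) = 1, we get a unique residue mod 360.
    Write x = 27 + 40·t and substitute into x ≡ 4 (mod 9): 40·t ≡ 4 − 27 = -23 (mod 9).
    Reduce coefficients mod 9: 4·t ≡ 4 (mod 9).
    The inverse of 4 mod 9 is 7 (since 4·7 = 28 = 3·9 + 1), so t ≡ 7·4 = 28 ≡ 1 (mod 9).
    Then x = 27 + 40·1 = 67, valid modulo lcm(40, 9) = 360: x ≡ 67 (mod 360).
Verify: 67 mod 8 = 3 ✓, 67 mod 5 = 2 ✓, 67 mod 9 = 4 ✓.

x ≡ 67 (mod 360).


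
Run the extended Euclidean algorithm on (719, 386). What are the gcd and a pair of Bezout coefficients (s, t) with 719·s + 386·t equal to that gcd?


Euclidean algorithm on (719, 386) — divide until remainder is 0:
  719 = 1 · 386 + 333
  386 = 1 · 333 + 53
  333 = 6 · 53 + 15
  53 = 3 · 15 + 8
  15 = 1 · 8 + 7
  8 = 1 · 7 + 1
  7 = 7 · 1 + 0
gcd(719, 386) = 1.
Track Bezout coefficients alongside the remainders: start with r₀ = 719 = a·1 + b·0 (s = 1, t = 0) and r₁ = 386 = a·0 + b·1 (s = 0, t = 1); each new remainder r_{k+1} = r_{k-1} − q_k·r_k inherits s_{k+1} = s_{k-1} − q_k·s_k, t_{k+1} = t_{k-1} − q_k·t_k, so r_k = a·s_k + b·t_k at every step:
  q = 1: r = 333, s = 1 − 1·0 = 1, t = 0 − 1·1 = -1  (check: 719·1 + 386·(-1) = 333)
  q = 1: r = 53, s = 0 − 1·1 = -1, t = 1 − 1·(-1) = 2  (check: 719·(-1) + 386·2 = 53)
  q = 6: r = 15, s = 1 − 6·(-1) = 7, t = -1 − 6·2 = -13  (check: 719·7 + 386·(-13) = 15)
  q = 3: r = 8, s = -1 − 3·7 = -22, t = 2 − 3·(-13) = 41  (check: 719·(-22) + 386·41 = 8)
  q = 1: r = 7, s = 7 − 1·(-22) = 29, t = -13 − 1·41 = -54  (check: 719·29 + 386·(-54) = 7)
  q = 1: r = 1, s = -22 − 1·29 = -51, t = 41 − 1·(-54) = 95  (check: 719·(-51) + 386·95 = 1)
The row with r = 1 (the gcd) gives the Bezout coefficients s = -51, t = 95.
Result: 719 · (-51) + 386 · (95) = 1.

gcd(719, 386) = 1; s = -51, t = 95 (check: 719·(-51) + 386·95 = 1).


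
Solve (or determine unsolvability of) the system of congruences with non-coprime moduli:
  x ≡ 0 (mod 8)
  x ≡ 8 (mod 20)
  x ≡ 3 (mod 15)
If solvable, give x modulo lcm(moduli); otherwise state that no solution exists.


Moduli 8, 20, 15 are not pairwise coprime, so CRT works modulo lcm(m_i) when all pairwise compatibility conditions hold.
Pairwise compatibility: gcd(m_i, m_j) must divide a_i - a_j for every pair.
Merge one congruence at a time:
  Start: x ≡ 0 (mod 8).
  Combine with x ≡ 8 (mod 20): gcd(8, 20) = 4; 8 - 0 = 8, which IS divisible by 4, so compatible.
    Write x = 0 + 8·t and substitute into x ≡ 8 (mod 20): 8·t ≡ 8 − 0 = 8 (mod 20).
    Divide the congruence (and modulus) by g = 4: 2·t ≡ 2 (mod 5).
    The inverse of 2 mod 5 is 3 (since 2·3 = 6 = 1·5 + 1), so t ≡ 3·2 = 6 ≡ 1 (mod 5).
    Then x = 0 + 8·1 = 8, valid modulo lcm(8, 20) = 40: x ≡ 8 (mod 40).
  Combine with x ≡ 3 (mod 15): gcd(40, 15) = 5; 3 - 8 = -5, which IS divisible by 5, so compatible.
    Write x = 8 + 40·t and substitute into x ≡ 3 (mod 15): 40·t ≡ 3 − 8 = -5 (mod 15).
    Divide the congruence (and modulus) by g = 5: 8·t ≡ -1 (mod 3).
    Reduce coefficients mod 3: 2·t ≡ 2 (mod 3).
    The inverse of 2 mod 3 is 2 (since 2·2 = 4 = 1·3 + 1), so t ≡ 2·2 = 4 ≡ 1 (mod 3).
    Then x = 8 + 40·1 = 48, valid modulo lcm(40, 15) = 120: x ≡ 48 (mod 120).
Verify: 48 mod 8 = 0, 48 mod 20 = 8, 48 mod 15 = 3.

x ≡ 48 (mod 120).


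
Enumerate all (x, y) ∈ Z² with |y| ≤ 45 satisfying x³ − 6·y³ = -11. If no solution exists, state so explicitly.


The equation is x³ - 6y³ = -11. For fixed y, x³ = 6·y³ − 11, so a solution requires the RHS to be a perfect cube.
Strategy: iterate y from -45 to 45, compute RHS = 6·y³ − 11, and check whether it is a (positive or negative) perfect cube.
Check small values of y:
  y = 0: RHS = -11 is not a perfect cube.
  y = 1: RHS = -5 is not a perfect cube.
  y = -1: RHS = -17 is not a perfect cube.
  y = 2: RHS = 37 is not a perfect cube.
  y = -2: RHS = -59 is not a perfect cube.
  y = 3: RHS = 151 is not a perfect cube.
  y = -3: RHS = -173 is not a perfect cube.
Continuing the search up to |y| = 45 finds no solutions either.
No (x, y) in the scanned range satisfies the equation.

No integer solutions with |y| ≤ 45.


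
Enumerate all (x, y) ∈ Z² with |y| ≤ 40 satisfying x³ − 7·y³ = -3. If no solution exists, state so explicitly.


The equation is x³ - 7y³ = -3. For fixed y, x³ = 7·y³ − 3, so a solution requires the RHS to be a perfect cube.
Strategy: iterate y from -40 to 40, compute RHS = 7·y³ − 3, and check whether it is a (positive or negative) perfect cube.
Check small values of y:
  y = 0: RHS = -3 is not a perfect cube.
  y = 1: RHS = 4 is not a perfect cube.
  y = -1: RHS = -10 is not a perfect cube.
  y = 2: RHS = 53 is not a perfect cube.
  y = -2: RHS = -59 is not a perfect cube.
  y = 3: RHS = 186 is not a perfect cube.
  y = -3: RHS = -192 is not a perfect cube.
Continuing the search up to |y| = 40 finds no solutions either.
No (x, y) in the scanned range satisfies the equation.

No integer solutions with |y| ≤ 40.


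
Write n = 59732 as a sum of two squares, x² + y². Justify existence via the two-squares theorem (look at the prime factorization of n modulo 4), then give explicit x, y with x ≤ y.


Step 1: Factor n = 59732 = 2^2 · 109 · 137.
Step 2: Check the mod-4 condition on each prime factor: 2 = 2 (special); 109 ≡ 1 (mod 4), exponent 1; 137 ≡ 1 (mod 4), exponent 1.
All primes ≡ 3 (mod 4) appear to even exponent (or don't appear), so by the two-squares theorem n IS expressible as a sum of two squares.
Step 3: Build a representation. Group n = k² · m with k = 2 and m = 109 · 137 = 14933 (a product of primes ≡ 1 (mod 4)); a representation of m scales to one of n via (k·x)² + (k·y)² = k²(x² + y²). Each prime p ≡ 1 (mod 4) is itself a sum of two squares; find a² by testing p − a² for a perfect square:
  109: 109 − 1² = 108, 109 − 2² = 105, 109 − 3² = 100 = 10² ⇒ 109 = 3² + 10².
  137: 137 − 1² = 136, 137 − 2² = 133, 137 − 3² = 128, 137 − 4² = 121 = 11² ⇒ 137 = 4² + 11².
  Combine using the Brahmagupta–Fibonacci identity (a² + b²)(c² + d²) = (ac − bd)² + (ad + bc)² = (ac + bd)² + (ad − bc)²:
  109 · 137 = 14933: from (3² + 10²)(4² + 11²), take (3·4 − 10·11, 3·11 + 10·4) = (12 − 110, 33 + 40) = (-98, 73); dropping signs (only squares matter) gives (98, 73); check 98² + 73² = 9604 + 5329 = 14933 ✓.
  Scale by k = 2: (2·98, 2·73) = (196, 146).
Step 4: Order so x ≤ y and verify: 146² + 196² = 21316 + 38416 = 59732 = n. ✓

n = 59732 = 146² + 196² (one valid representation with x ≤ y).


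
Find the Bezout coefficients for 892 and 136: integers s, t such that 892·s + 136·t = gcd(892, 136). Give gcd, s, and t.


Euclidean algorithm on (892, 136) — divide until remainder is 0:
  892 = 6 · 136 + 76
  136 = 1 · 76 + 60
  76 = 1 · 60 + 16
  60 = 3 · 16 + 12
  16 = 1 · 12 + 4
  12 = 3 · 4 + 0
gcd(892, 136) = 4.
Track Bezout coefficients alongside the remainders: start with r₀ = 892 = a·1 + b·0 (s = 1, t = 0) and r₁ = 136 = a·0 + b·1 (s = 0, t = 1); each new remainder r_{k+1} = r_{k-1} − q_k·r_k inherits s_{k+1} = s_{k-1} − q_k·s_k, t_{k+1} = t_{k-1} − q_k·t_k, so r_k = a·s_k + b·t_k at every step:
  q = 6: r = 76, s = 1 − 6·0 = 1, t = 0 − 6·1 = -6  (check: 892·1 + 136·(-6) = 76)
  q = 1: r = 60, s = 0 − 1·1 = -1, t = 1 − 1·(-6) = 7  (check: 892·(-1) + 136·7 = 60)
  q = 1: r = 16, s = 1 − 1·(-1) = 2, t = -6 − 1·7 = -13  (check: 892·2 + 136·(-13) = 16)
  q = 3: r = 12, s = -1 − 3·2 = -7, t = 7 − 3·(-13) = 46  (check: 892·(-7) + 136·46 = 12)
  q = 1: r = 4, s = 2 − 1·(-7) = 9, t = -13 − 1·46 = -59  (check: 892·9 + 136·(-59) = 4)
The row with r = 4 (the gcd) gives the Bezout coefficients s = 9, t = -59.
Result: 892 · (9) + 136 · (-59) = 4.

gcd(892, 136) = 4; s = 9, t = -59 (check: 892·9 + 136·(-59) = 4).


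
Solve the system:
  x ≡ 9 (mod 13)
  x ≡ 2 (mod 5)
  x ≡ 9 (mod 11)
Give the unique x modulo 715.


Moduli 13, 5, 11 are pairwise coprime; by CRT there is a unique solution modulo M = 13 · 5 · 11 = 715.
Solve pairwise, accumulating the modulus:
  Start with x ≡ 9 (mod 13).
  Combine with x ≡ 2 (mod 5): since gcd(13, 5) = 1, we get a unique residue mod 65.
    Write x = 9 + 13·t and substitute into x ≡ 2 (mod 5): 13·t ≡ 2 − 9 = -7 (mod 5).
    Reduce coefficients mod 5: 3·t ≡ 3 (mod 5).
    The inverse of 3 mod 5 is 2 (since 3·2 = 6 = 1·5 + 1), so t ≡ 2·3 = 6 ≡ 1 (mod 5).
    Then x = 9 + 13·1 = 22, valid modulo lcm(13, 5) = 65: x ≡ 22 (mod 65).
  Combine with x ≡ 9 (mod 11): since gcd(65, 11) = 1, we get a unique residue mod 715.
    Write x = 22 + 65·t and substitute into x ≡ 9 (mod 11): 65·t ≡ 9 − 22 = -13 (mod 11).
    Reduce coefficients mod 11: 10·t ≡ 9 (mod 11).
    The inverse of 10 mod 11 is 10 (since 10·10 = 100 = 9·11 + 1), so t ≡ 10·9 = 90 ≡ 2 (mod 11).
    Then x = 22 + 65·2 = 152, valid modulo lcm(65, 11) = 715: x ≡ 152 (mod 715).
Verify: 152 mod 13 = 9 ✓, 152 mod 5 = 2 ✓, 152 mod 11 = 9 ✓.

x ≡ 152 (mod 715).


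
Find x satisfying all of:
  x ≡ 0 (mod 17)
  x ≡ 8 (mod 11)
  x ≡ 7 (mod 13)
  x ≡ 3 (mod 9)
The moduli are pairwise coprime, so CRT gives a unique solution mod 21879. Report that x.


Product of moduli M = 17 · 11 · 13 · 9 = 21879.
Merge one congruence at a time:
  Start: x ≡ 0 (mod 17).
  Combine with x ≡ 8 (mod 11); new modulus lcm = 187.
    Write x = 0 + 17·t and substitute into x ≡ 8 (mod 11): 17·t ≡ 8 − 0 = 8 (mod 11).
    Reduce coefficients mod 11: 6·t ≡ 8 (mod 11).
    The inverse of 6 mod 11 is 2 (since 6·2 = 12 = 1·11 + 1), so t ≡ 2·8 = 16 ≡ 5 (mod 11).
    Then x = 0 + 17·5 = 85, valid modulo lcm(17, 11) = 187: x ≡ 85 (mod 187).
  Combine with x ≡ 7 (mod 13); new modulus lcm = 2431.
    Write x = 85 + 187·t and substitute into x ≡ 7 (mod 13): 187·t ≡ 7 − 85 = -78 (mod 13).
    Reduce coefficients mod 13: 5·t ≡ 0 (mod 13).
    The inverse of 5 mod 13 is 8 (since 5·8 = 40 = 3·13 + 1), so t ≡ 8·0 = 0 ≡ 0 (mod 13).
    Then x = 85 + 187·0 = 85, valid modulo lcm(187, 13) = 2431: x ≡ 85 (mod 2431).
  Combine with x ≡ 3 (mod 9); new modulus lcm = 21879.
    Write x = 85 + 2431·t and substitute into x ≡ 3 (mod 9): 2431·t ≡ 3 − 85 = -82 (mod 9).
    Reduce coefficients mod 9: 1·t ≡ 8 (mod 9).
    So t ≡ 8 (mod 9).
    Then x = 85 + 2431·8 = 19533, valid modulo lcm(2431, 9) = 21879: x ≡ 19533 (mod 21879).
Verify against each original: 19533 mod 17 = 0, 19533 mod 11 = 8, 19533 mod 13 = 7, 19533 mod 9 = 3.

x ≡ 19533 (mod 21879).


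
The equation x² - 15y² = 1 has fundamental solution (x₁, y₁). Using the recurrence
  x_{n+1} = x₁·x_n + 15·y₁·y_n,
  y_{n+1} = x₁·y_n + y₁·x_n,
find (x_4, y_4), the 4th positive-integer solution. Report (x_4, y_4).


Step 1: Find the fundamental solution (x₁, y₁) of x² - 15y² = 1.
  Expand √15 as a continued fraction. a₀ = ⌊√15⌋ = 3; iterate m_{k+1} = d_k·a_k − m_k, d_{k+1} = (15 − m_{k+1}²)/d_k, a_{k+1} = ⌊(a₀ + m_{k+1})/d_{k+1}⌋ (starting m₀ = 0, d₀ = 1), with convergents p_k = a_k·p_{k-1} + p_{k-2}, q_k = a_k·q_{k-1} + q_{k-2} (p₋₁ = 1, q₋₁ = 0):
  k = 0: a₀ = 3; p₀/q₀ = 3/1; p₀² − 15·q₀² = 9 − 15 = -6.
  k = 1: m = 3, d = 6, a = ⌊(3 + 3)/6⌋ = 1; p/q = (1·3 + 1)/(1·1 + 0) = 4/1; p² − 15·q² = 16 − 15 = 1.
  The first convergent with p² − 15·q² = 1 gives the fundamental solution (x₁, y₁) = (4, 1).
Step 2: Apply the recurrence (x_{n+1}, y_{n+1}) = (x₁x_n + 15y₁y_n, x₁y_n + y₁x_n) repeatedly.
  From (x_1, y_1) = (4, 1): x_2 = 4·4 + 15·1·1 = 31; y_2 = 4·1 + 1·4 = 8.
  From (x_2, y_2) = (31, 8): x_3 = 4·31 + 15·1·8 = 244; y_3 = 4·8 + 1·31 = 63.
  From (x_3, y_3) = (244, 63): x_4 = 4·244 + 15·1·63 = 1921; y_4 = 4·63 + 1·244 = 496.
Step 3: Verify x_4² - 15·y_4² = 3690241 - 3690240 = 1 (should be 1). ✓

(x_1, y_1) = (4, 1); (x_4, y_4) = (1921, 496).


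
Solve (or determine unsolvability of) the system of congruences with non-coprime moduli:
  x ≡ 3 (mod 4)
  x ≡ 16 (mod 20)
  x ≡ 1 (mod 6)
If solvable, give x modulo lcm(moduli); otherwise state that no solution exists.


Moduli 4, 20, 6 are not pairwise coprime, so CRT works modulo lcm(m_i) when all pairwise compatibility conditions hold.
Pairwise compatibility: gcd(m_i, m_j) must divide a_i - a_j for every pair.
Merge one congruence at a time:
  Start: x ≡ 3 (mod 4).
  Combine with x ≡ 16 (mod 20): gcd(4, 20) = 4, and 16 - 3 = 13 is NOT divisible by 4.
    ⇒ system is inconsistent (no integer solution).

No solution (the system is inconsistent).


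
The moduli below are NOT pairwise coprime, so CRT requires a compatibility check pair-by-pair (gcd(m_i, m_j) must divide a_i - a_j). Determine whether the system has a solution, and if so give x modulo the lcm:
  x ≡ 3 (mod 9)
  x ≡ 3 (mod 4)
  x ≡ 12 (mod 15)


Moduli 9, 4, 15 are not pairwise coprime, so CRT works modulo lcm(m_i) when all pairwise compatibility conditions hold.
Pairwise compatibility: gcd(m_i, m_j) must divide a_i - a_j for every pair.
Merge one congruence at a time:
  Start: x ≡ 3 (mod 9).
  Combine with x ≡ 3 (mod 4): gcd(9, 4) = 1; 3 - 3 = 0, which IS divisible by 1, so compatible.
    Write x = 3 + 9·t and substitute into x ≡ 3 (mod 4): 9·t ≡ 3 − 3 = 0 (mod 4).
    Reduce coefficients mod 4: 1·t ≡ 0 (mod 4).
    So t ≡ 0 (mod 4).
    Then x = 3 + 9·0 = 3, valid modulo lcm(9, 4) = 36: x ≡ 3 (mod 36).
  Combine with x ≡ 12 (mod 15): gcd(36, 15) = 3; 12 - 3 = 9, which IS divisible by 3, so compatible.
    Write x = 3 + 36·t and substitute into x ≡ 12 (mod 15): 36·t ≡ 12 − 3 = 9 (mod 15).
    Divide the congruence (and modulus) by g = 3: 12·t ≡ 3 (mod 5).
    Reduce coefficients mod 5: 2·t ≡ 3 (mod 5).
    The inverse of 2 mod 5 is 3 (since 2·3 = 6 = 1·5 + 1), so t ≡ 3·3 = 9 ≡ 4 (mod 5).
    Then x = 3 + 36·4 = 147, valid modulo lcm(36, 15) = 180: x ≡ 147 (mod 180).
Verify: 147 mod 9 = 3, 147 mod 4 = 3, 147 mod 15 = 12.

x ≡ 147 (mod 180).


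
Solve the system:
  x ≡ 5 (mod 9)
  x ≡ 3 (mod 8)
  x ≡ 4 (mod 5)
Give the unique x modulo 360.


Moduli 9, 8, 5 are pairwise coprime; by CRT there is a unique solution modulo M = 9 · 8 · 5 = 360.
Solve pairwise, accumulating the modulus:
  Start with x ≡ 5 (mod 9).
  Combine with x ≡ 3 (mod 8): since gcd(9, 8) = 1, we get a unique residue mod 72.
    Write x = 5 + 9·t and substitute into x ≡ 3 (mod 8): 9·t ≡ 3 − 5 = -2 (mod 8).
    Reduce coefficients mod 8: 1·t ≡ 6 (mod 8).
    So t ≡ 6 (mod 8).
    Then x = 5 + 9·6 = 59, valid modulo lcm(9, 8) = 72: x ≡ 59 (mod 72).
  Combine with x ≡ 4 (mod 5): since gcd(72, 5) = 1, we get a unique residue mod 360.
    Write x = 59 + 72·t and substitute into x ≡ 4 (mod 5): 72·t ≡ 4 − 59 = -55 (mod 5).
    Reduce coefficients mod 5: 2·t ≡ 0 (mod 5).
    The inverse of 2 mod 5 is 3 (since 2·3 = 6 = 1·5 + 1), so t ≡ 3·0 = 0 ≡ 0 (mod 5).
    Then x = 59 + 72·0 = 59, valid modulo lcm(72, 5) = 360: x ≡ 59 (mod 360).
Verify: 59 mod 9 = 5 ✓, 59 mod 8 = 3 ✓, 59 mod 5 = 4 ✓.

x ≡ 59 (mod 360).


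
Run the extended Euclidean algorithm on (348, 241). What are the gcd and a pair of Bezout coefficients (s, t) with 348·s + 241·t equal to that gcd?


Euclidean algorithm on (348, 241) — divide until remainder is 0:
  348 = 1 · 241 + 107
  241 = 2 · 107 + 27
  107 = 3 · 27 + 26
  27 = 1 · 26 + 1
  26 = 26 · 1 + 0
gcd(348, 241) = 1.
Track Bezout coefficients alongside the remainders: start with r₀ = 348 = a·1 + b·0 (s = 1, t = 0) and r₁ = 241 = a·0 + b·1 (s = 0, t = 1); each new remainder r_{k+1} = r_{k-1} − q_k·r_k inherits s_{k+1} = s_{k-1} − q_k·s_k, t_{k+1} = t_{k-1} − q_k·t_k, so r_k = a·s_k + b·t_k at every step:
  q = 1: r = 107, s = 1 − 1·0 = 1, t = 0 − 1·1 = -1  (check: 348·1 + 241·(-1) = 107)
  q = 2: r = 27, s = 0 − 2·1 = -2, t = 1 − 2·(-1) = 3  (check: 348·(-2) + 241·3 = 27)
  q = 3: r = 26, s = 1 − 3·(-2) = 7, t = -1 − 3·3 = -10  (check: 348·7 + 241·(-10) = 26)
  q = 1: r = 1, s = -2 − 1·7 = -9, t = 3 − 1·(-10) = 13  (check: 348·(-9) + 241·13 = 1)
The row with r = 1 (the gcd) gives the Bezout coefficients s = -9, t = 13.
Result: 348 · (-9) + 241 · (13) = 1.

gcd(348, 241) = 1; s = -9, t = 13 (check: 348·(-9) + 241·13 = 1).


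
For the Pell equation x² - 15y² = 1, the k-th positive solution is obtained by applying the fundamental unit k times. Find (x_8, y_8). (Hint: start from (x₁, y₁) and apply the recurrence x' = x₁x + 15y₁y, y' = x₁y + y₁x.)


Step 1: Find the fundamental solution (x₁, y₁) of x² - 15y² = 1.
  Expand √15 as a continued fraction. a₀ = ⌊√15⌋ = 3; iterate m_{k+1} = d_k·a_k − m_k, d_{k+1} = (15 − m_{k+1}²)/d_k, a_{k+1} = ⌊(a₀ + m_{k+1})/d_{k+1}⌋ (starting m₀ = 0, d₀ = 1), with convergents p_k = a_k·p_{k-1} + p_{k-2}, q_k = a_k·q_{k-1} + q_{k-2} (p₋₁ = 1, q₋₁ = 0):
  k = 0: a₀ = 3; p₀/q₀ = 3/1; p₀² − 15·q₀² = 9 − 15 = -6.
  k = 1: m = 3, d = 6, a = ⌊(3 + 3)/6⌋ = 1; p/q = (1·3 + 1)/(1·1 + 0) = 4/1; p² − 15·q² = 16 − 15 = 1.
  The first convergent with p² − 15·q² = 1 gives the fundamental solution (x₁, y₁) = (4, 1).
Step 2: Apply the recurrence (x_{n+1}, y_{n+1}) = (x₁x_n + 15y₁y_n, x₁y_n + y₁x_n) repeatedly.
  From (x_1, y_1) = (4, 1): x_2 = 4·4 + 15·1·1 = 31; y_2 = 4·1 + 1·4 = 8.
  From (x_2, y_2) = (31, 8): x_3 = 4·31 + 15·1·8 = 244; y_3 = 4·8 + 1·31 = 63.
  From (x_3, y_3) = (244, 63): x_4 = 4·244 + 15·1·63 = 1921; y_4 = 4·63 + 1·244 = 496.
  From (x_4, y_4) = (1921, 496): x_5 = 4·1921 + 15·1·496 = 15124; y_5 = 4·496 + 1·1921 = 3905.
  From (x_5, y_5) = (15124, 3905): x_6 = 4·15124 + 15·1·3905 = 119071; y_6 = 4·3905 + 1·15124 = 30744.
  From (x_6, y_6) = (119071, 30744): x_7 = 4·119071 + 15·1·30744 = 937444; y_7 = 4·30744 + 1·119071 = 242047.
  From (x_7, y_7) = (937444, 242047): x_8 = 4·937444 + 15·1·242047 = 7380481; y_8 = 4·242047 + 1·937444 = 1905632.
Step 3: Verify x_8² - 15·y_8² = 54471499791361 - 54471499791360 = 1 (should be 1). ✓

(x_1, y_1) = (4, 1); (x_8, y_8) = (7380481, 1905632).


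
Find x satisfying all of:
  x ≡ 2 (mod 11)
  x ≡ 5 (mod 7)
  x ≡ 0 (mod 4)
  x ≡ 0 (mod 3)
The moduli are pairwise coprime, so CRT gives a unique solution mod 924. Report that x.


Product of moduli M = 11 · 7 · 4 · 3 = 924.
Merge one congruence at a time:
  Start: x ≡ 2 (mod 11).
  Combine with x ≡ 5 (mod 7); new modulus lcm = 77.
    Write x = 2 + 11·t and substitute into x ≡ 5 (mod 7): 11·t ≡ 5 − 2 = 3 (mod 7).
    Reduce coefficients mod 7: 4·t ≡ 3 (mod 7).
    The inverse of 4 mod 7 is 2 (since 4·2 = 8 = 1·7 + 1), so t ≡ 2·3 = 6 ≡ 6 (mod 7).
    Then x = 2 + 11·6 = 68, valid modulo lcm(11, 7) = 77: x ≡ 68 (mod 77).
  Combine with x ≡ 0 (mod 4); new modulus lcm = 308.
    Write x = 68 + 77·t and substitute into x ≡ 0 (mod 4): 77·t ≡ 0 − 68 = -68 (mod 4).
    Reduce coefficients mod 4: 1·t ≡ 0 (mod 4).
    So t ≡ 0 (mod 4).
    Then x = 68 + 77·0 = 68, valid modulo lcm(77, 4) = 308: x ≡ 68 (mod 308).
  Combine with x ≡ 0 (mod 3); new modulus lcm = 924.
    Write x = 68 + 308·t and substitute into x ≡ 0 (mod 3): 308·t ≡ 0 − 68 = -68 (mod 3).
    Reduce coefficients mod 3: 2·t ≡ 1 (mod 3).
    The inverse of 2 mod 3 is 2 (since 2·2 = 4 = 1·3 + 1), so t ≡ 2·1 = 2 ≡ 2 (mod 3).
    Then x = 68 + 308·2 = 684, valid modulo lcm(308, 3) = 924: x ≡ 684 (mod 924).
Verify against each original: 684 mod 11 = 2, 684 mod 7 = 5, 684 mod 4 = 0, 684 mod 3 = 0.

x ≡ 684 (mod 924).


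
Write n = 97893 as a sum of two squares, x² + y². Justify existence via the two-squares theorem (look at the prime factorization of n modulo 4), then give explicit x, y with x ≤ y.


Step 1: Factor n = 97893 = 3^2 · 73 · 149.
Step 2: Check the mod-4 condition on each prime factor: 3 ≡ 3 (mod 4), exponent 2 (must be even); 73 ≡ 1 (mod 4), exponent 1; 149 ≡ 1 (mod 4), exponent 1.
All primes ≡ 3 (mod 4) appear to even exponent (or don't appear), so by the two-squares theorem n IS expressible as a sum of two squares.
Step 3: Build a representation. Group n = k² · m with k = 3 and m = 73 · 149 = 10877 (a product of primes ≡ 1 (mod 4)); a representation of m scales to one of n via (k·x)² + (k·y)² = k²(x² + y²). Each prime p ≡ 1 (mod 4) is itself a sum of two squares; find a² by testing p − a² for a perfect square:
  73: 73 − 1² = 72, 73 − 2² = 69, 73 − 3² = 64 = 8² ⇒ 73 = 3² + 8².
  149: 149 − 1² = 148, 149 − 2² = 145, 149 − 3² = 140, 149 − 4² = 133, 149 − 5² = 124, 149 − 6² = 113, 149 − 7² = 100 = 10² ⇒ 149 = 7² + 10².
  Combine using the Brahmagupta–Fibonacci identity (a² + b²)(c² + d²) = (ac − bd)² + (ad + bc)² = (ac + bd)² + (ad − bc)²:
  73 · 149 = 10877: from (3² + 8²)(7² + 10²), take (3·7 − 8·10, 3·10 + 8·7) = (21 − 80, 30 + 56) = (-59, 86); dropping signs (only squares matter) gives (59, 86); check 59² + 86² = 3481 + 7396 = 10877 ✓.
  Scale by k = 3: (3·59, 3·86) = (177, 258).
Step 4: Order so x ≤ y and verify: 177² + 258² = 31329 + 66564 = 97893 = n. ✓

n = 97893 = 177² + 258² (one valid representation with x ≤ y).


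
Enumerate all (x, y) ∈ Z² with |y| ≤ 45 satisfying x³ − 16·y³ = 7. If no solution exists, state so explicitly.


The equation is x³ - 16y³ = 7. For fixed y, x³ = 16·y³ + 7, so a solution requires the RHS to be a perfect cube.
Strategy: iterate y from -45 to 45, compute RHS = 16·y³ + 7, and check whether it is a (positive or negative) perfect cube.
Check small values of y:
  y = 0: RHS = 7 is not a perfect cube.
  y = 1: RHS = 23 is not a perfect cube.
  y = -1: RHS = -9 is not a perfect cube.
  y = 2: RHS = 135 is not a perfect cube.
  y = -2: RHS = -121 is not a perfect cube.
  y = 3: RHS = 439 is not a perfect cube.
  y = -3: RHS = -425 is not a perfect cube.
Continuing the search up to |y| = 45 finds no solutions either.
No (x, y) in the scanned range satisfies the equation.

No integer solutions with |y| ≤ 45.


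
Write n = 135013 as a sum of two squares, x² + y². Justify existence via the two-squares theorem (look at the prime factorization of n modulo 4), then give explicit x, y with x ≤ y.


Step 1: Factor n = 135013 = 37 · 41 · 89.
Step 2: Check the mod-4 condition on each prime factor: 37 ≡ 1 (mod 4), exponent 1; 41 ≡ 1 (mod 4), exponent 1; 89 ≡ 1 (mod 4), exponent 1.
All primes ≡ 3 (mod 4) appear to even exponent (or don't appear), so by the two-squares theorem n IS expressible as a sum of two squares.
Step 3: Build a representation. Here n = 37 · 41 · 89 is a product of primes ≡ 1 (mod 4). Each prime p ≡ 1 (mod 4) is itself a sum of two squares; find a² by testing p − a² for a perfect square:
  37: 37 − 1² = 36 = 6² ⇒ 37 = 1² + 6².
  41: 41 − 1² = 40, 41 − 2² = 37, 41 − 3² = 32, 41 − 4² = 25 = 5² ⇒ 41 = 4² + 5².
  89: 89 − 1² = 88, 89 − 2² = 85, 89 − 3² = 80, 89 − 4² = 73, 89 − 5² = 64 = 8² ⇒ 89 = 5² + 8².
  Combine using the Brahmagupta–Fibonacci identity (a² + b²)(c² + d²) = (ac − bd)² + (ad + bc)² = (ac + bd)² + (ad − bc)²:
  37 · 41 = 1517: from (1² + 6²)(4² + 5²), take (1·4 − 6·5, 1·5 + 6·4) = (4 − 30, 5 + 24) = (-26, 29); dropping signs (only squares matter) gives (26, 29); check 26² + 29² = 676 + 841 = 1517 ✓.
  1517 · 89 = 135013: from (26² + 29²)(5² + 8²), take (26·5 − 29·8, 26·8 + 29·5) = (130 − 232, 208 + 145) = (-102, 353); dropping signs (only squares matter) gives (102, 353); check 102² + 353² = 10404 + 124609 = 135013 ✓.
Step 4: Order so x ≤ y and verify: 102² + 353² = 10404 + 124609 = 135013 = n. ✓

n = 135013 = 102² + 353² (one valid representation with x ≤ y).


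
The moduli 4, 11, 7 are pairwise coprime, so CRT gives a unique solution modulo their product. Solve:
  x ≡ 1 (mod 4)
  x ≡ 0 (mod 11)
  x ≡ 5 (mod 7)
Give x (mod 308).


Moduli 4, 11, 7 are pairwise coprime; by CRT there is a unique solution modulo M = 4 · 11 · 7 = 308.
Solve pairwise, accumulating the modulus:
  Start with x ≡ 1 (mod 4).
  Combine with x ≡ 0 (mod 11): since gcd(4, 11) = 1, we get a unique residue mod 44.
    Write x = 1 + 4·t and substitute into x ≡ 0 (mod 11): 4·t ≡ 0 − 1 = -1 (mod 11).
    Reduce coefficients mod 11: 4·t ≡ 10 (mod 11).
    The inverse of 4 mod 11 is 3 (since 4·3 = 12 = 1·11 + 1), so t ≡ 3·10 = 30 ≡ 8 (mod 11).
    Then x = 1 + 4·8 = 33, valid modulo lcm(4, 11) = 44: x ≡ 33 (mod 44).
  Combine with x ≡ 5 (mod 7): since gcd(44, 7) = 1, we get a unique residue mod 308.
    Write x = 33 + 44·t and substitute into x ≡ 5 (mod 7): 44·t ≡ 5 − 33 = -28 (mod 7).
    Reduce coefficients mod 7: 2·t ≡ 0 (mod 7).
    The inverse of 2 mod 7 is 4 (since 2·4 = 8 = 1·7 + 1), so t ≡ 4·0 = 0 ≡ 0 (mod 7).
    Then x = 33 + 44·0 = 33, valid modulo lcm(44, 7) = 308: x ≡ 33 (mod 308).
Verify: 33 mod 4 = 1 ✓, 33 mod 11 = 0 ✓, 33 mod 7 = 5 ✓.

x ≡ 33 (mod 308).


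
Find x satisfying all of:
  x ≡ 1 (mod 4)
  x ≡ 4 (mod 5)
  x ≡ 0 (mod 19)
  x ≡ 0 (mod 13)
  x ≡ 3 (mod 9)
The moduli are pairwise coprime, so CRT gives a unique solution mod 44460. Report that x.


Product of moduli M = 4 · 5 · 19 · 13 · 9 = 44460.
Merge one congruence at a time:
  Start: x ≡ 1 (mod 4).
  Combine with x ≡ 4 (mod 5); new modulus lcm = 20.
    Write x = 1 + 4·t and substitute into x ≡ 4 (mod 5): 4·t ≡ 4 − 1 = 3 (mod 5).
    The inverse of 4 mod 5 is 4 (since 4·4 = 16 = 3·5 + 1), so t ≡ 4·3 = 12 ≡ 2 (mod 5).
    Then x = 1 + 4·2 = 9, valid modulo lcm(4, 5) = 20: x ≡ 9 (mod 20).
  Combine with x ≡ 0 (mod 19); new modulus lcm = 380.
    Write x = 9 + 20·t and substitute into x ≡ 0 (mod 19): 20·t ≡ 0 − 9 = -9 (mod 19).
    Reduce coefficients mod 19: 1·t ≡ 10 (mod 19).
    So t ≡ 10 (mod 19).
    Then x = 9 + 20·10 = 209, valid modulo lcm(20, 19) = 380: x ≡ 209 (mod 380).
  Combine with x ≡ 0 (mod 13); new modulus lcm = 4940.
    Write x = 209 + 380·t and substitute into x ≡ 0 (mod 13): 380·t ≡ 0 − 209 = -209 (mod 13).
    Reduce coefficients mod 13: 3·t ≡ 12 (mod 13).
    The inverse of 3 mod 13 is 9 (since 3·9 = 27 = 2·13 + 1), so t ≡ 9·12 = 108 ≡ 4 (mod 13).
    Then x = 209 + 380·4 = 1729, valid modulo lcm(380, 13) = 4940: x ≡ 1729 (mod 4940).
  Combine with x ≡ 3 (mod 9); new modulus lcm = 44460.
    Write x = 1729 + 4940·t and substitute into x ≡ 3 (mod 9): 4940·t ≡ 3 − 1729 = -1726 (mod 9).
    Reduce coefficients mod 9: 8·t ≡ 2 (mod 9).
    The inverse of 8 mod 9 is 8 (since 8·8 = 64 = 7·9 + 1), so t ≡ 8·2 = 16 ≡ 7 (mod 9).
    Then x = 1729 + 4940·7 = 36309, valid modulo lcm(4940, 9) = 44460: x ≡ 36309 (mod 44460).
Verify against each original: 36309 mod 4 = 1, 36309 mod 5 = 4, 36309 mod 19 = 0, 36309 mod 13 = 0, 36309 mod 9 = 3.

x ≡ 36309 (mod 44460).


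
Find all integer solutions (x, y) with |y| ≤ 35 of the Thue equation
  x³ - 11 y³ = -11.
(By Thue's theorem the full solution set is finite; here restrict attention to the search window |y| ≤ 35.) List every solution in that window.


The equation is x³ - 11y³ = -11. For fixed y, x³ = 11·y³ − 11, so a solution requires the RHS to be a perfect cube.
Strategy: iterate y from -35 to 35, compute RHS = 11·y³ − 11, and check whether it is a (positive or negative) perfect cube.
Check small values of y:
  y = 0: RHS = -11 is not a perfect cube.
  y = 1: RHS = 0 = (0)³ ⇒ x = 0 works.
  y = -1: RHS = -22 is not a perfect cube.
  y = 2: RHS = 77 is not a perfect cube.
  y = -2: RHS = -99 is not a perfect cube.
  y = 3: RHS = 286 is not a perfect cube.
  y = -3: RHS = -308 is not a perfect cube.
Continuing the search up to |y| = 35 finds no further solutions beyond those listed.
Collected solutions: (0, 1).

Solutions (with |y| ≤ 35): (0, 1).


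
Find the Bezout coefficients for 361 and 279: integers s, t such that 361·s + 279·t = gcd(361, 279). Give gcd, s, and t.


Euclidean algorithm on (361, 279) — divide until remainder is 0:
  361 = 1 · 279 + 82
  279 = 3 · 82 + 33
  82 = 2 · 33 + 16
  33 = 2 · 16 + 1
  16 = 16 · 1 + 0
gcd(361, 279) = 1.
Track Bezout coefficients alongside the remainders: start with r₀ = 361 = a·1 + b·0 (s = 1, t = 0) and r₁ = 279 = a·0 + b·1 (s = 0, t = 1); each new remainder r_{k+1} = r_{k-1} − q_k·r_k inherits s_{k+1} = s_{k-1} − q_k·s_k, t_{k+1} = t_{k-1} − q_k·t_k, so r_k = a·s_k + b·t_k at every step:
  q = 1: r = 82, s = 1 − 1·0 = 1, t = 0 − 1·1 = -1  (check: 361·1 + 279·(-1) = 82)
  q = 3: r = 33, s = 0 − 3·1 = -3, t = 1 − 3·(-1) = 4  (check: 361·(-3) + 279·4 = 33)
  q = 2: r = 16, s = 1 − 2·(-3) = 7, t = -1 − 2·4 = -9  (check: 361·7 + 279·(-9) = 16)
  q = 2: r = 1, s = -3 − 2·7 = -17, t = 4 − 2·(-9) = 22  (check: 361·(-17) + 279·22 = 1)
The row with r = 1 (the gcd) gives the Bezout coefficients s = -17, t = 22.
Result: 361 · (-17) + 279 · (22) = 1.

gcd(361, 279) = 1; s = -17, t = 22 (check: 361·(-17) + 279·22 = 1).


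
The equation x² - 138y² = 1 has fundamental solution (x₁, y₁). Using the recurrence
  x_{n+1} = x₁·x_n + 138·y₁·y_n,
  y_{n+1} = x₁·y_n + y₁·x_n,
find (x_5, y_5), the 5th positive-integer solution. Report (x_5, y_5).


Step 1: Find the fundamental solution (x₁, y₁) of x² - 138y² = 1.
  Expand √138 as a continued fraction. a₀ = ⌊√138⌋ = 11; iterate m_{k+1} = d_k·a_k − m_k, d_{k+1} = (138 − m_{k+1}²)/d_k, a_{k+1} = ⌊(a₀ + m_{k+1})/d_{k+1}⌋ (starting m₀ = 0, d₀ = 1), with convergents p_k = a_k·p_{k-1} + p_{k-2}, q_k = a_k·q_{k-1} + q_{k-2} (p₋₁ = 1, q₋₁ = 0):
  k = 0: a₀ = 11; p₀/q₀ = 11/1; p₀² − 138·q₀² = 121 − 138 = -17.
  k = 1: m = 11, d = 17, a = ⌊(11 + 11)/17⌋ = 1; p/q = (1·11 + 1)/(1·1 + 0) = 12/1; p² − 138·q² = 144 − 138 = 6.
  k = 2: m = 6, d = 6, a = ⌊(11 + 6)/6⌋ = 2; p/q = (2·12 + 11)/(2·1 + 1) = 35/3; p² − 138·q² = 1225 − 1242 = -17.
  k = 3: m = 6, d = 17, a = ⌊(11 + 6)/17⌋ = 1; p/q = (1·35 + 12)/(1·3 + 1) = 47/4; p² − 138·q² = 2209 − 2208 = 1.
  The first convergent with p² − 138·q² = 1 gives the fundamental solution (x₁, y₁) = (47, 4).
Step 2: Apply the recurrence (x_{n+1}, y_{n+1}) = (x₁x_n + 138y₁y_n, x₁y_n + y₁x_n) repeatedly.
  From (x_1, y_1) = (47, 4): x_2 = 47·47 + 138·4·4 = 4417; y_2 = 47·4 + 4·47 = 376.
  From (x_2, y_2) = (4417, 376): x_3 = 47·4417 + 138·4·376 = 415151; y_3 = 47·376 + 4·4417 = 35340.
  From (x_3, y_3) = (415151, 35340): x_4 = 47·415151 + 138·4·35340 = 39019777; y_4 = 47·35340 + 4·415151 = 3321584.
  From (x_4, y_4) = (39019777, 3321584): x_5 = 47·39019777 + 138·4·3321584 = 3667443887; y_5 = 47·3321584 + 4·39019777 = 312193556.
Step 3: Verify x_5² - 138·y_5² = 13450144664293668769 - 13450144664293668768 = 1 (should be 1). ✓

(x_1, y_1) = (47, 4); (x_5, y_5) = (3667443887, 312193556).


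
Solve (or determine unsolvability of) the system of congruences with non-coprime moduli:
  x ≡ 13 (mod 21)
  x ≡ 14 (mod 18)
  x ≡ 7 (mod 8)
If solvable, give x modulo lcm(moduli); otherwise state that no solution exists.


Moduli 21, 18, 8 are not pairwise coprime, so CRT works modulo lcm(m_i) when all pairwise compatibility conditions hold.
Pairwise compatibility: gcd(m_i, m_j) must divide a_i - a_j for every pair.
Merge one congruence at a time:
  Start: x ≡ 13 (mod 21).
  Combine with x ≡ 14 (mod 18): gcd(21, 18) = 3, and 14 - 13 = 1 is NOT divisible by 3.
    ⇒ system is inconsistent (no integer solution).

No solution (the system is inconsistent).


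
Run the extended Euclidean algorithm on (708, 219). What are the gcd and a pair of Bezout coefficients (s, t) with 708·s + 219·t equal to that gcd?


Euclidean algorithm on (708, 219) — divide until remainder is 0:
  708 = 3 · 219 + 51
  219 = 4 · 51 + 15
  51 = 3 · 15 + 6
  15 = 2 · 6 + 3
  6 = 2 · 3 + 0
gcd(708, 219) = 3.
Track Bezout coefficients alongside the remainders: start with r₀ = 708 = a·1 + b·0 (s = 1, t = 0) and r₁ = 219 = a·0 + b·1 (s = 0, t = 1); each new remainder r_{k+1} = r_{k-1} − q_k·r_k inherits s_{k+1} = s_{k-1} − q_k·s_k, t_{k+1} = t_{k-1} − q_k·t_k, so r_k = a·s_k + b·t_k at every step:
  q = 3: r = 51, s = 1 − 3·0 = 1, t = 0 − 3·1 = -3  (check: 708·1 + 219·(-3) = 51)
  q = 4: r = 15, s = 0 − 4·1 = -4, t = 1 − 4·(-3) = 13  (check: 708·(-4) + 219·13 = 15)
  q = 3: r = 6, s = 1 − 3·(-4) = 13, t = -3 − 3·13 = -42  (check: 708·13 + 219·(-42) = 6)
  q = 2: r = 3, s = -4 − 2·13 = -30, t = 13 − 2·(-42) = 97  (check: 708·(-30) + 219·97 = 3)
The row with r = 3 (the gcd) gives the Bezout coefficients s = -30, t = 97.
Result: 708 · (-30) + 219 · (97) = 3.

gcd(708, 219) = 3; s = -30, t = 97 (check: 708·(-30) + 219·97 = 3).
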